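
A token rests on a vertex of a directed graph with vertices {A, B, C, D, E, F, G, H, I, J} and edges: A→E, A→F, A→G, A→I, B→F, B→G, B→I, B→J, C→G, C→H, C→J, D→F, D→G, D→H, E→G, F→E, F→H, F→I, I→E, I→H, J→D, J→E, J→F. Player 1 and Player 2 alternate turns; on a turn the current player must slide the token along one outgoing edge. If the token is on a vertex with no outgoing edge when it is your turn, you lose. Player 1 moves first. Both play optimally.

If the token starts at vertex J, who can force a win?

Player 2 wins.

Compute win/loss labels from the base case upward. A position with no move is L. Any other position is W if it can reach an L in one move, else L.
Every edge goes from a vertex to one that appears earlier in the order H, G, E, I, F, D, A, J, C, B, so processing vertices in that order labels each vertex after all of its successors.
H: no outgoing edge → L
G: no outgoing edge → L
E: reaches L-position G → W
I: reaches L-position H → W
F: reaches L-position H → W
D: reaches L-position G → W
A: reaches L-position G → W
J: only reaches D(W), F(W), E(W), all W → L
C: reaches L-position J → W
B: reaches L-position J → W
The starting position J is L: whatever Player 1 does, the opponent receives a W position.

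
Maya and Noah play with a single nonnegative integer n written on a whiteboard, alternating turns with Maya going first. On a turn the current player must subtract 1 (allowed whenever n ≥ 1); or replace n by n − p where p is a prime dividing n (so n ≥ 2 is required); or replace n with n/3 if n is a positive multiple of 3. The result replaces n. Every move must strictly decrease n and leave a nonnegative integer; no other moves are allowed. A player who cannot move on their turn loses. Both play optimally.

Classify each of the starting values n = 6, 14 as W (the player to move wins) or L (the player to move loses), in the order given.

Compute win/loss labels from the base case upward. A position with no move is L. Any other position is W if it can reach an L in one move, else L.
n=0: no move → L
n=1: →0(L), so W
n=2: →0(L), so W
n=3: →0(L), so W
n=4: →2(W), 3(W) — all W, so L
n=5: →0(L), so W
n=6: →4(L), so W
n=7: →0(L), so W
n=8: →6(W), 7(W) — all W, so L
n=9: →8(L), so W
n=10: →8(L), so W
n=11: →0(L), so W
n=12: →4(L), so W
n=13: →0(L), so W
n=14: →7(W), 12(W), 13(W) — all W, so L

6: W, 14: L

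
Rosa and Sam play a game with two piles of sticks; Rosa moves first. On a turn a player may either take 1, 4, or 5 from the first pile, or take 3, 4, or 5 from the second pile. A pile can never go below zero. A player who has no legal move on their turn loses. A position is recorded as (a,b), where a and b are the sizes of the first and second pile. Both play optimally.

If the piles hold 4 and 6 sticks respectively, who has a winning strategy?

Sam wins.

Work bottom-up. With no move the player to move loses. Otherwise the position is W if at least one move leads to an L position for the opponent, and L if every move leads to a W.
No move ever increases a pile, so every position that can arise here has a ≤ 4 and b ≤ 6; it is enough to label the cells with 0 ≤ a ≤ 4 and 0 ≤ b ≤ 6.
Every move lowers a or b (never raises either), so fill the grid row by row in increasing a, and left to right within a row: each cell's successors are then already labelled.
      b=0  b=1  b=2  b=3  b=4  b=5  b=6
a=0:    L    L    L    W    W    W    W
a=1:    W    W    W    L    L    L    W
a=2:    L    L    L    W    W    W    W
a=3:    W    W    W    L    L    L    W
a=4:    W    W    W    W    W    W    L
Cells with no legal move (terminal, hence L): (0,0), (0,1), (0,2).
The remaining L cells, each justified by listing all of its moves:
(1,3): moves to (0,3)(W), (1,0)(W); every one is W ⇒ L
(1,4): moves to (0,4)(W), (1,1)(W), (1,0)(W); every one is W ⇒ L
(1,5): moves to (0,5)(W), (1,2)(W), (1,1)(W), (1,0)(W); every one is W ⇒ L
(2,0): the only move is to (1,0)(W), a W ⇒ L
(2,1): the only move is to (1,1)(W), a W ⇒ L
(2,2): the only move is to (1,2)(W), a W ⇒ L
(3,3): moves to (2,3)(W), (3,0)(W); every one is W ⇒ L
(3,4): moves to (2,4)(W), (3,1)(W), (3,0)(W); every one is W ⇒ L
(3,5): moves to (2,5)(W), (3,2)(W), (3,1)(W), (3,0)(W); every one is W ⇒ L
(4,6): moves to (3,6)(W), (0,6)(W), (4,3)(W), (4,2)(W), (4,1)(W); every one is W ⇒ L
Every other cell has at least one move into one of the L cells above, so it is W.
The starting position (4,6) is L: whatever Rosa does, the opponent receives a W position.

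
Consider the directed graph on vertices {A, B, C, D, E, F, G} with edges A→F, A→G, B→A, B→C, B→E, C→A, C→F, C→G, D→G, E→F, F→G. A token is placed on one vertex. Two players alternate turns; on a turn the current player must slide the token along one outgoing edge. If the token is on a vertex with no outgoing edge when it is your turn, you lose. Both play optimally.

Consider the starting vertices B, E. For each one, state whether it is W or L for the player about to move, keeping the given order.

Build the W/L table. Terminal = L. A non-terminal position is W if it has a move to some L; otherwise it is L.
Every edge goes from a vertex to one that appears earlier in the order G, F, D, A, C, E, B, so processing vertices in that order labels each vertex after all of its successors.
G: no outgoing edge → L
F: can move to G, which is L ⇒ W
D: can move to G, which is L ⇒ W
A: can move to G, which is L ⇒ W
C: can move to G, which is L ⇒ W
E: the only move is to F(W), a W ⇒ L
B: can move to E, which is L ⇒ W

B: W, E: L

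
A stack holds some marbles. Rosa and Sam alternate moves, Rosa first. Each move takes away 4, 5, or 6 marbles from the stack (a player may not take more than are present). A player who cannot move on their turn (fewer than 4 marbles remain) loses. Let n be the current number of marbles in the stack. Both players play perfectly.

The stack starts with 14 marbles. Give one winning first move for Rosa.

Positions with no move are L. A position that does have a move is losing for the player to move precisely when every available move leads to a winning position for the opponent. Fill in the labels:
n=0: no move → L
n=1: no move → L
n=2: no move → L
n=3: no move → L
n=4: W (go to 0, an L position)
n=5: W (go to 1, an L position)
n=6: W (go to 2, an L position)
n=7: W (go to 3, an L position)
n=8: W (go to 3, an L position)
n=9: W (go to 3, an L position)
n=10: L (options 6(W), 5(W), 4(W) are all W)
n=11: L (options 7(W), 6(W), 5(W) are all W)
n=12: L (options 8(W), 7(W), 6(W) are all W)
n=13: L (options 9(W), 8(W), 7(W) are all W)
n=14: W (go to 10, an L position)
From 14, the L positions reachable in one move are: 10.

Remove 4, leaving 10.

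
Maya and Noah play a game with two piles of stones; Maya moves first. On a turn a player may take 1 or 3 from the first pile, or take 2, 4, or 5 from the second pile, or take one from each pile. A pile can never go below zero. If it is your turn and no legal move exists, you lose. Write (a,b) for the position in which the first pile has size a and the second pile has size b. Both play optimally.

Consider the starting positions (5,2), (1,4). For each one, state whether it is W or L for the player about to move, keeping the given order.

(5,2): W, (1,4): L

Classify positions by backward induction: terminal positions (no move available) are L. From any other position, the mover wins iff some move reaches an L.
No move ever increases a pile, so every position that can arise here has a ≤ 5 and b ≤ 4; it is enough to label the cells with 0 ≤ a ≤ 5 and 0 ≤ b ≤ 4.
Every move lowers a or b (never raises either), so fill the grid row by row in increasing a, and left to right within a row: each cell's successors are then already labelled.
      b=0  b=1  b=2  b=3  b=4
a=0:    L    L    W    W    W
a=1:    W    W    W    L    L
a=2:    L    L    W    W    W
a=3:    W    W    W    L    L
a=4:    L    L    W    W    W
a=5:    W    W    W    L    L
Cells with no legal move (terminal, hence L): (0,0), (0,1).
The remaining L cells, each justified by listing all of its moves:
(1,3): only reaches (0,3)(W), (1,1)(W), (0,2)(W), all W → L
(1,4): only reaches (0,4)(W), (1,2)(W), (1,0)(W), (0,3)(W), all W → L
(2,0): only reaches (1,0)(W), which is W → L
(2,1): only reaches (1,1)(W), (1,0)(W), all W → L
(3,3): only reaches (2,3)(W), (0,3)(W), (3,1)(W), (2,2)(W), all W → L
(3,4): only reaches (2,4)(W), (0,4)(W), (3,2)(W), (3,0)(W), (2,3)(W), all W → L
(4,0): only reaches (3,0)(W), (1,0)(W), all W → L
(4,1): only reaches (3,1)(W), (1,1)(W), (3,0)(W), all W → L
(5,3): only reaches (4,3)(W), (2,3)(W), (5,1)(W), (4,2)(W), all W → L
(5,4): only reaches (4,4)(W), (2,4)(W), (5,2)(W), (5,0)(W), (4,3)(W), all W → L
Every other cell has at least one move into one of the L cells above, so it is W.
(5,2): the move to (4,1) reaches an L cell, so W
(1,4): one of the L cells justified above, so L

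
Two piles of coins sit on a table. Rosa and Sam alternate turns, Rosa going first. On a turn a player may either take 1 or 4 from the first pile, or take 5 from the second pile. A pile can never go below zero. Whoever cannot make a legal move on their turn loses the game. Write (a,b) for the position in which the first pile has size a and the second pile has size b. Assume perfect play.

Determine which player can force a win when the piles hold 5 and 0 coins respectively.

Sam wins.

Compute win/loss labels from the base case upward. A position with no move is L. Any other position is W if it can reach an L in one move, else L.
No move ever increases a pile, so every position that can arise here has a ≤ 5 and b ≤ 0; it is enough to label the cells with 0 ≤ a ≤ 5 and 0 ≤ b ≤ 0.
Every move lowers a or b (never raises either), so fill the grid row by row in increasing a, and left to right within a row: each cell's successors are then already labelled.
      b=0
a=0:    L
a=1:    W
a=2:    L
a=3:    W
a=4:    W
a=5:    L
Cells with no legal move (terminal, hence L): (0,0).
The remaining L cells, each justified by listing all of its moves:
(2,0): →(1,0)(W) only, which is W, so L
(5,0): →(4,0)(W), (1,0)(W) — all W, so L
Every other cell has at least one move into one of the L cells above, so it is W.
The starting position (5,0) is L: whatever Rosa does, the opponent receives a W position.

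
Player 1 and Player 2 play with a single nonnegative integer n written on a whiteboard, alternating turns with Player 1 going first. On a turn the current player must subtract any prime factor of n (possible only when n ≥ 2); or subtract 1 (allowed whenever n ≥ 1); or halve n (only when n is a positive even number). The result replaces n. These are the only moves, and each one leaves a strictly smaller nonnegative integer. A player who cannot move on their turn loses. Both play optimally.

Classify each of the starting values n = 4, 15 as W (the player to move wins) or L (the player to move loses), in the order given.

4: L, 15: W

Work bottom-up. With no move the player to move loses. Otherwise the position is W if at least one move leads to an L position for the opponent, and L if every move leads to a W.
n=0: no move → L
n=1: W (go to 0, an L position)
n=2: W (go to 0, an L position)
n=3: W (go to 0, an L position)
n=4: L (options 2(W), 3(W) are all W)
n=5: W (go to 0, an L position)
n=6: W (go to 4, an L position)
n=7: W (go to 0, an L position)
n=8: W (go to 4, an L position)
n=9: L (options 6(W), 8(W) are all W)
n=10: W (go to 9, an L position)
n=11: W (go to 0, an L position)
n=12: W (go to 9, an L position)
n=13: W (go to 0, an L position)
n=14: L (options 7(W), 12(W), 13(W) are all W)
n=15: W (go to 14, an L position)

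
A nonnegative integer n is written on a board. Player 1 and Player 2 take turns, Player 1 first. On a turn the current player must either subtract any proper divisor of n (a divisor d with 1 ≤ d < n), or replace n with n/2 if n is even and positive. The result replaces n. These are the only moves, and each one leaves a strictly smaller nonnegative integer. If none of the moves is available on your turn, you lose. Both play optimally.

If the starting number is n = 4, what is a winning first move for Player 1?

Move to 3.

Work bottom-up. With no move the player to move loses. Otherwise the position is W if at least one move leads to an L position for the opponent, and L if every move leads to a W.
n=0: no move → L
n=1: no move → L
n=2: can move to 1, which is L ⇒ W
n=3: the only move is to 2(W), a W ⇒ L
n=4: can move to 3, which is L ⇒ W
From 4, the L positions reachable in one move are: 3.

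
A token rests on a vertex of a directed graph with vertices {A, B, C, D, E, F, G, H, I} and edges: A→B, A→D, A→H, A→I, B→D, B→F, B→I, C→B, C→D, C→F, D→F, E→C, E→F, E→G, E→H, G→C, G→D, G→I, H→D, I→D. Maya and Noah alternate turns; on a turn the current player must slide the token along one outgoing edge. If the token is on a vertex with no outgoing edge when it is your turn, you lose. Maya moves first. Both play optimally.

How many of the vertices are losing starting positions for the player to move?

Use the standard recursion: the mover loses at a terminal position; elsewhere, the mover wins exactly when some move hands the opponent an L position.
Every edge goes from a vertex to one that appears earlier in the order F, D, I, B, H, C, G, A, E, so processing vertices in that order labels each vertex after all of its successors.
F: no outgoing edge → L
D: can move to F, which is L ⇒ W
I: the only move is to D(W), a W ⇒ L
B: can move to I, which is L ⇒ W
H: the only move is to D(W), a W ⇒ L
C: can move to F, which is L ⇒ W
G: can move to I, which is L ⇒ W
A: can move to H, which is L ⇒ W
E: can move to H, which is L ⇒ W
The L vertices are F, H, I; that is 3 in all.

3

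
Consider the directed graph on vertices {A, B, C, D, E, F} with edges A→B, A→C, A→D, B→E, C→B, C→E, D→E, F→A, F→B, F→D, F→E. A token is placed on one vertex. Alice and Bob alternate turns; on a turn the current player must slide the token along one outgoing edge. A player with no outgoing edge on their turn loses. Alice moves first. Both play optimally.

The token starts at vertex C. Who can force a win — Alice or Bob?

Alice wins.

Use the standard recursion: the mover loses at a terminal position; elsewhere, the mover wins exactly when some move hands the opponent an L position.
Every edge goes from a vertex to one that appears earlier in the order E, B, C, D, A, F, so processing vertices in that order labels each vertex after all of its successors.
E: no outgoing edge → L
B: can move to E, which is L ⇒ W
C: can move to E, which is L ⇒ W
D: can move to E, which is L ⇒ W
A: moves to D(W), C(W), B(W); every one is W ⇒ L
F: can move to A, which is L ⇒ W
From C Alice can move to E, reaching an L position.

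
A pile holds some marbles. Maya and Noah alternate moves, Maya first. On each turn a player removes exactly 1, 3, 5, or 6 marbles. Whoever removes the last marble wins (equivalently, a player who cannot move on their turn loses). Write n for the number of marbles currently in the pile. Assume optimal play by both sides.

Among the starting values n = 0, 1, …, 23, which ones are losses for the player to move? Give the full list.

Label each position W (a win for the player to move) or L (a loss). A position with no legal move is L; any other position is W exactly when some move reaches an L, and L when every move reaches a W.
n=0: no move → L
n=1: can move to 0, which is L ⇒ W
n=2: the only move is to 1(W), a W ⇒ L
n=3: can move to 2, which is L ⇒ W
n=4: moves to 3(W), 1(W); every one is W ⇒ L
n=5: can move to 4, which is L ⇒ W
n=6: can move to 0, which is L ⇒ W
n=7: can move to 4, which is L ⇒ W
n=8: can move to 2, which is L ⇒ W
n=9: can move to 4, which is L ⇒ W
n=10: can move to 4, which is L ⇒ W
n=11: moves to 10(W), 8(W), 6(W), 5(W); every one is W ⇒ L
n=12: can move to 11, which is L ⇒ W
n=13: moves to 12(W), 10(W), 8(W), 7(W); every one is W ⇒ L
n=14: can move to 13, which is L ⇒ W
n=15: moves to 14(W), 12(W), 10(W), 9(W); every one is W ⇒ L
n=16: can move to 15, which is L ⇒ W
n=17: can move to 11, which is L ⇒ W
n=18: can move to 15, which is L ⇒ W
n=19: can move to 13, which is L ⇒ W
n=20: can move to 15, which is L ⇒ W
n=21: can move to 15, which is L ⇒ W
n=22: moves to 21(W), 19(W), 17(W), 16(W); every one is W ⇒ L
n=23: can move to 22, which is L ⇒ W
The losing starting values of n are exactly the entries labelled L in this table (7 of them).

0, 2, 4, 11, 13, 15, 22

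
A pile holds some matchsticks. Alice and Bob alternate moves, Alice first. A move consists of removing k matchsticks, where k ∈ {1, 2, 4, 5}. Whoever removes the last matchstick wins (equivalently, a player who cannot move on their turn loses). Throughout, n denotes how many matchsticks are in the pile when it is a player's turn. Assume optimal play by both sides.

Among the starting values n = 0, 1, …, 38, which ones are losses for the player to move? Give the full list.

Work bottom-up. With no move the player to move loses. Otherwise the position is W if at least one move leads to an L position for the opponent, and L if every move leads to a W.
n=0: no move → L
n=1: W (go to 0, an L position)
n=2: W (go to 0, an L position)
n=3: L (options 2(W), 1(W) are all W)
n=4: W (go to 3, an L position)
n=5: W (go to 3, an L position)
n=6: L (options 5(W), 4(W), 2(W), 1(W) are all W)
n=7: W (go to 6, an L position)
n=8: W (go to 6, an L position)
n=9: L (options 8(W), 7(W), 5(W), 4(W) are all W)
n=10: W (go to 9, an L position)
n=11: W (go to 9, an L position)
n=12: L (options 11(W), 10(W), 8(W), 7(W) are all W)
n=13: W (go to 12, an L position)
n=14: W (go to 12, an L position)
n=15: L (options 14(W), 13(W), 11(W), 10(W) are all W)
n=16: W (go to 15, an L position)
n=17: W (go to 15, an L position)
n=18: L (options 17(W), 16(W), 14(W), 13(W) are all W)
n=19: W (go to 18, an L position)
n=20: W (go to 18, an L position)
n=21: L (options 20(W), 19(W), 17(W), 16(W) are all W)
n=22: W (go to 21, an L position)
n=23: W (go to 21, an L position)
n=24: L (options 23(W), 22(W), 20(W), 19(W) are all W)
n=25: W (go to 24, an L position)
n=26: W (go to 24, an L position)
n=27: L (options 26(W), 25(W), 23(W), 22(W) are all W)
n=28: W (go to 27, an L position)
n=29: W (go to 27, an L position)
n=30: L (options 29(W), 28(W), 26(W), 25(W) are all W)
n=31: W (go to 30, an L position)
n=32: W (go to 30, an L position)
n=33: L (options 32(W), 31(W), 29(W), 28(W) are all W)
n=34: W (go to 33, an L position)
n=35: W (go to 33, an L position)
n=36: L (options 35(W), 34(W), 32(W), 31(W) are all W)
n=37: W (go to 36, an L position)
n=38: W (go to 36, an L position)
The losing starting values of n are exactly the entries labelled L in this table (13 of them).

0, 3, 6, 9, 12, 15, 18, 21, 24, 27, 30, 33, 36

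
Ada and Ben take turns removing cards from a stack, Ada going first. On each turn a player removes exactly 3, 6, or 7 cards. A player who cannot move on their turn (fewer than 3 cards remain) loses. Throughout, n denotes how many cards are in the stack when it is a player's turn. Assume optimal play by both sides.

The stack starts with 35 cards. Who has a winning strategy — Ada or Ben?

Ada wins.

Compute win/loss labels from the base case upward. A position with no move is L. Any other position is W if it can reach an L in one move, else L.
n=0: no move → L
n=1: no move → L
n=2: no move → L
n=3: →0(L), so W
n=4: →1(L), so W
n=5: →2(L), so W
n=6: →0(L), so W
n=7: →1(L), so W
n=8: →2(L), so W
n=9: →2(L), so W
n=10: →7(W), 4(W), 3(W) — all W, so L
n=11: →8(W), 5(W), 4(W) — all W, so L
n=12: →9(W), 6(W), 5(W) — all W, so L
n=13: →10(L), so W
n=14: →11(L), so W
n=15: →12(L), so W
n=16: →10(L), so W
n=17: →11(L), so W
n=18: →12(L), so W
n=19: →12(L), so W
n=20: →17(W), 14(W), 13(W) — all W, so L
n=21: →18(W), 15(W), 14(W) — all W, so L
n=22: →19(W), 16(W), 15(W) — all W, so L
n=23: →20(L), so W
n=24: →21(L), so W
n=25: →22(L), so W
n=26: →20(L), so W
n=27: →21(L), so W
n=28: →22(L), so W
n=29: →22(L), so W
n=30: →27(W), 24(W), 23(W) — all W, so L
n=31: →28(W), 25(W), 24(W) — all W, so L
n=32: →29(W), 26(W), 25(W) — all W, so L
n=33: →30(L), so W
n=34: →31(L), so W
n=35: →32(L), so W
The starting position 35 is W: Ada should remove 3, leaving 32, handing over an L position.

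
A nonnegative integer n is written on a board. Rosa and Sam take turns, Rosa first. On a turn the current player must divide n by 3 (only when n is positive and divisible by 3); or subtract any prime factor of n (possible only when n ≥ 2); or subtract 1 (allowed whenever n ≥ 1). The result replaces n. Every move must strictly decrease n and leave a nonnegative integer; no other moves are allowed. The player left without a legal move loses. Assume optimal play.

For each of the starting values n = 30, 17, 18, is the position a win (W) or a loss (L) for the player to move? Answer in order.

30: W, 17: W, 18: L

Work bottom-up. With no move the player to move loses. Otherwise the position is W if at least one move leads to an L position for the opponent, and L if every move leads to a W.
n=0: no move → L
n=1: W (go to 0, an L position)
n=2: W (go to 0, an L position)
n=3: W (go to 0, an L position)
n=4: L (options 2(W), 3(W) are all W)
n=5: W (go to 0, an L position)
n=6: W (go to 4, an L position)
n=7: W (go to 0, an L position)
n=8: L (options 6(W), 7(W) are all W)
n=9: W (go to 8, an L position)
n=10: W (go to 8, an L position)
n=11: W (go to 0, an L position)
n=12: W (go to 4, an L position)
n=13: W (go to 0, an L position)
n=14: L (options 7(W), 12(W), 13(W) are all W)
n=15: W (go to 14, an L position)
n=16: W (go to 14, an L position)
n=17: W (go to 0, an L position)
n=18: L (options 6(W), 15(W), 16(W), 17(W) are all W)
n=19: W (go to 0, an L position)
n=20: W (go to 18, an L position)
n=21: W (go to 14, an L position)
n=22: L (options 11(W), 20(W), 21(W) are all W)
n=23: W (go to 0, an L position)
n=24: W (go to 8, an L position)
n=25: L (options 20(W), 24(W) are all W)
n=26: W (go to 25, an L position)
n=27: L (options 9(W), 24(W), 26(W) are all W)
n=28: W (go to 27, an L position)
n=29: W (go to 0, an L position)
n=30: W (go to 25, an L position)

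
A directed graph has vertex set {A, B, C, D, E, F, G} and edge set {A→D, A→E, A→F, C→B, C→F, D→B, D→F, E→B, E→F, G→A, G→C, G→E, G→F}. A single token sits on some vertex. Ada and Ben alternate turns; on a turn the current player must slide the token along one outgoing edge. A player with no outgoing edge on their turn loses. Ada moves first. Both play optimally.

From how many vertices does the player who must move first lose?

2

Build the W/L table. Terminal = L. A non-terminal position is W if it has a move to some L; otherwise it is L.
Every edge goes from a vertex to one that appears earlier in the order F, B, E, D, C, A, G, so processing vertices in that order labels each vertex after all of its successors.
F: no outgoing edge → L
B: no outgoing edge → L
E: can move to B, which is L ⇒ W
D: can move to B, which is L ⇒ W
C: can move to B, which is L ⇒ W
A: can move to F, which is L ⇒ W
G: can move to F, which is L ⇒ W
The L vertices are B, F; that is 2 in all.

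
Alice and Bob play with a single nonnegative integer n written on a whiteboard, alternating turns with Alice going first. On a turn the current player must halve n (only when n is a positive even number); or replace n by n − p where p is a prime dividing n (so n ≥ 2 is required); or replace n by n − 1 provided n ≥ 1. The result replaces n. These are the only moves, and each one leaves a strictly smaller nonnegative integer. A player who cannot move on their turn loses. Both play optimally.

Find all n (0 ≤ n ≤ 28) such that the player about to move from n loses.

0, 4, 9, 14, 20, 24

Use the standard recursion: the mover loses at a terminal position; elsewhere, the mover wins exactly when some move hands the opponent an L position.
n=0: no move → L
n=1: →0(L), so W
n=2: →0(L), so W
n=3: →0(L), so W
n=4: →2(W), 3(W) — all W, so L
n=5: →0(L), so W
n=6: →4(L), so W
n=7: →0(L), so W
n=8: →4(L), so W
n=9: →6(W), 8(W) — all W, so L
n=10: →9(L), so W
n=11: →0(L), so W
n=12: →9(L), so W
n=13: →0(L), so W
n=14: →7(W), 12(W), 13(W) — all W, so L
n=15: →14(L), so W
n=16: →14(L), so W
n=17: →0(L), so W
n=18: →9(L), so W
n=19: →0(L), so W
n=20: →10(W), 15(W), 18(W), 19(W) — all W, so L
n=21: →14(L), so W
n=22: →20(L), so W
n=23: →0(L), so W
n=24: →12(W), 21(W), 22(W), 23(W) — all W, so L
n=25: →20(L), so W
n=26: →24(L), so W
n=27: →24(L), so W
n=28: →14(L), so W
The losing starting values of n are exactly the entries labelled L in this table (6 of them).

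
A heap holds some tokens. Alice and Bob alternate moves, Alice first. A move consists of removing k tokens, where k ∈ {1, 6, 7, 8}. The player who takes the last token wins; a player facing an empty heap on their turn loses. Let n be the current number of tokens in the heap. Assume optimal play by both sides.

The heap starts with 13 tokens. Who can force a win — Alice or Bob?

Bob wins.

Label each position W (a win for the player to move) or L (a loss). A position with no legal move is L; any other position is W exactly when some move reaches an L, and L when every move reaches a W.
n=0: no move → L
n=1: reaches L-position 0 → W
n=2: only reaches 1(W), which is W → L
n=3: reaches L-position 2 → W
n=4: only reaches 3(W), which is W → L
n=5: reaches L-position 4 → W
n=6: reaches L-position 0 → W
n=7: reaches L-position 0 → W
n=8: reaches L-position 2 → W
n=9: reaches L-position 2 → W
n=10: reaches L-position 4 → W
n=11: reaches L-position 4 → W
n=12: reaches L-position 4 → W
n=13: only reaches 12(W), 7(W), 6(W), 5(W), all W → L
Every move from 13 reaches a W position, so the mover loses.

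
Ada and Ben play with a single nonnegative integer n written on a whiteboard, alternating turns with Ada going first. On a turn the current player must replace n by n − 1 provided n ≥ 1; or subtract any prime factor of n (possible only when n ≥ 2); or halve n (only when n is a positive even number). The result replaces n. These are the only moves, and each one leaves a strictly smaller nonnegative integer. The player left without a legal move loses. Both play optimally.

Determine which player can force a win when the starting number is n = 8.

Positions with no move are L. A position that does have a move is losing for the player to move precisely when every available move leads to a winning position for the opponent. Fill in the labels:
n=0: no move → L
n=1: can move to 0, which is L ⇒ W
n=2: can move to 0, which is L ⇒ W
n=3: can move to 0, which is L ⇒ W
n=4: moves to 2(W), 3(W); every one is W ⇒ L
n=5: can move to 0, which is L ⇒ W
n=6: can move to 4, which is L ⇒ W
n=7: can move to 0, which is L ⇒ W
n=8: can move to 4, which is L ⇒ W
The starting position 8 is W: Ada should move to 4, handing over an L position.

Ada wins.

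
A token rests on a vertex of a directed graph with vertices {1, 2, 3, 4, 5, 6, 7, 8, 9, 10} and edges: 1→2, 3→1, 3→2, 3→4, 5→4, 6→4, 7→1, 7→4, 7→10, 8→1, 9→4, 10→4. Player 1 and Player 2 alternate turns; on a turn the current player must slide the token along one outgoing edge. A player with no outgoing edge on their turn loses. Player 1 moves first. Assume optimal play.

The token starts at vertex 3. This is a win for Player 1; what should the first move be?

Move to 2.

Classify positions by backward induction: terminal positions (no move available) are L. From any other position, the mover wins iff some move reaches an L.
Every edge goes from a vertex to one that appears earlier in the order 4, 2, 10, 1, 9, 3, 7, 5, 8, 6, so processing vertices in that order labels each vertex after all of its successors.
4: no outgoing edge → L
2: no outgoing edge → L
10: can move to 4, which is L ⇒ W
1: can move to 2, which is L ⇒ W
9: can move to 4, which is L ⇒ W
3: can move to 2, which is L ⇒ W
7: can move to 4, which is L ⇒ W
5: can move to 4, which is L ⇒ W
8: the only move is to 1(W), a W ⇒ L
6: can move to 4, which is L ⇒ W
From 3, the L positions reachable in one move are: 2, 4. Any move reaching one of these is winning.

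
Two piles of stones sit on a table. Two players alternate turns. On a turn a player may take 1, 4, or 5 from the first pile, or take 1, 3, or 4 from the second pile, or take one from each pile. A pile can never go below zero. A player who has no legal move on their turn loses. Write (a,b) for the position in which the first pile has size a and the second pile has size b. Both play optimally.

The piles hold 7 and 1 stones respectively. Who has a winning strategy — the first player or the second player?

The first player wins.

Label each position W (a win for the player to move) or L (a loss). A position with no legal move is L; any other position is W exactly when some move reaches an L, and L when every move reaches a W.
No move ever increases a pile, so every position that can arise here has a ≤ 7 and b ≤ 1; it is enough to label the cells with 0 ≤ a ≤ 7 and 0 ≤ b ≤ 1.
Every move lowers a or b (never raises either), so fill the grid row by row in increasing a, and left to right within a row: each cell's successors are then already labelled.
      b=0  b=1
a=0:    L    W
a=1:    W    W
a=2:    L    W
a=3:    W    W
a=4:    W    L
a=5:    W    W
a=6:    W    L
a=7:    W    W
Cells with no legal move (terminal, hence L): (0,0).
The remaining L cells, each justified by listing all of its moves:
(2,0): only reaches (1,0)(W), which is W → L
(4,1): only reaches (3,1)(W), (0,1)(W), (4,0)(W), (3,0)(W), all W → L
(6,1): only reaches (5,1)(W), (2,1)(W), (1,1)(W), (6,0)(W), (5,0)(W), all W → L
Every other cell has at least one move into one of the L cells above, so it is W.
The starting position (7,1) is W: the player to move should move to (6,1), handing over an L position.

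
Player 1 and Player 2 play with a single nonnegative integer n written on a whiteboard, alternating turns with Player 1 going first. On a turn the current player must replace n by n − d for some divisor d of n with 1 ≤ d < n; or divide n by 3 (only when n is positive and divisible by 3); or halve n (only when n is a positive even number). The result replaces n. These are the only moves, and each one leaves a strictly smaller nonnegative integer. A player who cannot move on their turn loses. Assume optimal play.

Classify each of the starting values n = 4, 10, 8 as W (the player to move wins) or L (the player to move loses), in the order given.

Work bottom-up. With no move the player to move loses. Otherwise the position is W if at least one move leads to an L position for the opponent, and L if every move leads to a W.
n=0: no move → L
n=1: no move → L
n=2: →1(L), so W
n=3: →1(L), so W
n=4: →2(W), 3(W) — all W, so L
n=5: →4(L), so W
n=6: →4(L), so W
n=7: →6(W) only, which is W, so L
n=8: →4(L), so W
n=9: →3(W), 6(W), 8(W) — all W, so L
n=10: →9(L), so W

4: L, 10: W, 8: W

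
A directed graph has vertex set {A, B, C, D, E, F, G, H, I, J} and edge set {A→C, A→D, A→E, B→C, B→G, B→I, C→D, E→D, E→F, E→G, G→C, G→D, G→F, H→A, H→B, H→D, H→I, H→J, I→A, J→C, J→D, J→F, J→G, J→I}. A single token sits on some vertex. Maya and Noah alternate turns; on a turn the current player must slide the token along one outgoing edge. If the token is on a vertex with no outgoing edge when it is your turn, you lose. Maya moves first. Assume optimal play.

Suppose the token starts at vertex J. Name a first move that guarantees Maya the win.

Label each position W (a win for the player to move) or L (a loss). A position with no legal move is L; any other position is W exactly when some move reaches an L, and L when every move reaches a W.
Every edge goes from a vertex to one that appears earlier in the order D, F, C, G, E, A, I, J, B, H, so processing vertices in that order labels each vertex after all of its successors.
D: no outgoing edge → L
F: no outgoing edge → L
C: W (go to D, an L position)
G: W (go to F, an L position)
E: W (go to F, an L position)
A: W (go to D, an L position)
I: L (sole option A(W) is W)
J: W (go to I, an L position)
B: W (go to I, an L position)
H: W (go to I, an L position)
From J, the L positions reachable in one move are: I, F, D. Any move reaching one of these is winning.

Move to I.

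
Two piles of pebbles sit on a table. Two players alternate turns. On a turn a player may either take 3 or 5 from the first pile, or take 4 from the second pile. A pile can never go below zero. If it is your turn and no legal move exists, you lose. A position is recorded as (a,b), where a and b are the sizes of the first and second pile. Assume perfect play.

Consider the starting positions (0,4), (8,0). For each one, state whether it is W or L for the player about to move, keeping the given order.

Use the standard recursion: the mover loses at a terminal position; elsewhere, the mover wins exactly when some move hands the opponent an L position.
No move ever increases a pile, so every position that can arise here has a ≤ 8 and b ≤ 4; it is enough to label the cells with 0 ≤ a ≤ 8 and 0 ≤ b ≤ 4.
Every move lowers a or b (never raises either), so fill the grid row by row in increasing a, and left to right within a row: each cell's successors are then already labelled.
      b=0  b=1  b=2  b=3  b=4
a=0:    L    L    L    L    W
a=1:    L    L    L    L    W
a=2:    L    L    L    L    W
a=3:    W    W    W    W    L
a=4:    W    W    W    W    L
a=5:    W    W    W    W    L
a=6:    W    W    W    W    W
a=7:    W    W    W    W    W
a=8:    L    L    L    L    W
Cells with no legal move (terminal, hence L): (0,0), (0,1), (0,2), (0,3), (1,0), (1,1), (1,2), (1,3), (2,0), (2,1), (2,2), (2,3).
The remaining L cells, each justified by listing all of its moves:
(3,4): L (options (0,4)(W), (3,0)(W) are all W)
(4,4): L (options (1,4)(W), (4,0)(W) are all W)
(5,4): L (options (2,4)(W), (0,4)(W), (5,0)(W) are all W)
(8,0): L (options (5,0)(W), (3,0)(W) are all W)
(8,1): L (options (5,1)(W), (3,1)(W) are all W)
(8,2): L (options (5,2)(W), (3,2)(W) are all W)
(8,3): L (options (5,3)(W), (3,3)(W) are all W)
Every other cell has at least one move into one of the L cells above, so it is W.
(0,4): the move to (0,0) reaches an L cell, so W
(8,0): one of the L cells justified above, so L

(0,4): W, (8,0): L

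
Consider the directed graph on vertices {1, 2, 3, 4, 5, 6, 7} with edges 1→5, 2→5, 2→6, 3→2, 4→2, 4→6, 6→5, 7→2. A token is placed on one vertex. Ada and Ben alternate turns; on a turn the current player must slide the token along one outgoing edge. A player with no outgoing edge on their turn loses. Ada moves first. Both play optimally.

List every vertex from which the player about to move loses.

Label each position W (a win for the player to move) or L (a loss). A position with no legal move is L; any other position is W exactly when some move reaches an L, and L when every move reaches a W.
Every edge goes from a vertex to one that appears earlier in the order 5, 6, 2, 1, 7, 4, 3, so processing vertices in that order labels each vertex after all of its successors.
5: no outgoing edge → L
6: →5(L), so W
2: →5(L), so W
1: →5(L), so W
7: →2(W) only, which is W, so L
4: →2(W), 6(W) — all W, so L
3: →2(W) only, which is W, so L
Reading off the rows marked L gives the requested list; there are 4 such vertices.

3, 4, 5, 7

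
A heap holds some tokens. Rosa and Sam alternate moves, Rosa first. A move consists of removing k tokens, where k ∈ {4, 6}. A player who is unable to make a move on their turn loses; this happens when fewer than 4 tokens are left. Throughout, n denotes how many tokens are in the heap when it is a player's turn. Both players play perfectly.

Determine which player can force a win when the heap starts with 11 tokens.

Label each position W (a win for the player to move) or L (a loss). A position with no legal move is L; any other position is W exactly when some move reaches an L, and L when every move reaches a W.
n=0: no move → L
n=1: no move → L
n=2: no move → L
n=3: no move → L
n=4: reaches L-position 0 → W
n=5: reaches L-position 1 → W
n=6: reaches L-position 2 → W
n=7: reaches L-position 3 → W
n=8: reaches L-position 2 → W
n=9: reaches L-position 3 → W
n=10: only reaches 6(W), 4(W), all W → L
n=11: only reaches 7(W), 5(W), all W → L
Every move from 11 reaches a W position, so the mover loses.

Sam wins.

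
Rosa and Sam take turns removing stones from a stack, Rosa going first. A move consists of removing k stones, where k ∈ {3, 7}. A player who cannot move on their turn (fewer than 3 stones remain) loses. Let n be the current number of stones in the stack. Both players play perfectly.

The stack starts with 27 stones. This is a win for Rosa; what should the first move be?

Build the W/L table. Terminal = L. A non-terminal position is W if it has a move to some L; otherwise it is L.
n=0: no move → L
n=1: no move → L
n=2: no move → L
n=3: reaches L-position 0 → W
n=4: reaches L-position 1 → W
n=5: reaches L-position 2 → W
n=6: only reaches 3(W), which is W → L
n=7: reaches L-position 0 → W
n=8: reaches L-position 1 → W
n=9: reaches L-position 6 → W
n=10: only reaches 7(W), 3(W), all W → L
n=11: only reaches 8(W), 4(W), all W → L
n=12: only reaches 9(W), 5(W), all W → L
n=13: reaches L-position 10 → W
n=14: reaches L-position 11 → W
n=15: reaches L-position 12 → W
n=16: only reaches 13(W), 9(W), all W → L
n=17: reaches L-position 10 → W
n=18: reaches L-position 11 → W
n=19: reaches L-position 16 → W
n=20: only reaches 17(W), 13(W), all W → L
n=21: only reaches 18(W), 14(W), all W → L
n=22: only reaches 19(W), 15(W), all W → L
n=23: reaches L-position 20 → W
n=24: reaches L-position 21 → W
n=25: reaches L-position 22 → W
n=26: only reaches 23(W), 19(W), all W → L
n=27: reaches L-position 20 → W
From 27, the L positions reachable in one move are: 20.

Remove 7, leaving 20.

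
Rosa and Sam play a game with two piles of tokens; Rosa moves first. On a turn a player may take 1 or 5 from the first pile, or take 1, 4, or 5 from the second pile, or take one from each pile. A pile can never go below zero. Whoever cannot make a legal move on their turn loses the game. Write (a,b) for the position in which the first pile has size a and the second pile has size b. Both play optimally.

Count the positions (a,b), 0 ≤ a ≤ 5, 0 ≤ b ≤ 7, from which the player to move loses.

Compute win/loss labels from the base case upward. A position with no move is L. Any other position is W if it can reach an L in one move, else L.
Every move lowers a or b (never raises either), so fill the grid row by row in increasing a, and left to right within a row: each cell's successors are then already labelled.
      b=0  b=1  b=2  b=3  b=4  b=5  b=6  b=7
a=0:    L    W    L    W    W    W    W    W
a=1:    W    W    W    W    L    W    L    W
a=2:    L    W    L    W    W    W    W    W
a=3:    W    W    W    W    L    W    L    W
a=4:    L    W    L    W    W    W    W    W
a=5:    W    W    W    W    L    W    L    W
Cells with no legal move (terminal, hence L): (0,0).
The remaining L cells, each justified by listing all of its moves:
(0,2): the only move is to (0,1)(W), a W ⇒ L
(1,4): moves to (0,4)(W), (1,3)(W), (1,0)(W), (0,3)(W); every one is W ⇒ L
(1,6): moves to (0,6)(W), (1,5)(W), (1,2)(W), (1,1)(W), (0,5)(W); every one is W ⇒ L
(2,0): the only move is to (1,0)(W), a W ⇒ L
(2,2): moves to (1,2)(W), (2,1)(W), (1,1)(W); every one is W ⇒ L
(3,4): moves to (2,4)(W), (3,3)(W), (3,0)(W), (2,3)(W); every one is W ⇒ L
(3,6): moves to (2,6)(W), (3,5)(W), (3,2)(W), (3,1)(W), (2,5)(W); every one is W ⇒ L
(4,0): the only move is to (3,0)(W), a W ⇒ L
(4,2): moves to (3,2)(W), (4,1)(W), (3,1)(W); every one is W ⇒ L
(5,4): moves to (4,4)(W), (0,4)(W), (5,3)(W), (5,0)(W), (4,3)(W); every one is W ⇒ L
(5,6): moves to (4,6)(W), (0,6)(W), (5,5)(W), (5,2)(W), (5,1)(W), (4,5)(W); every one is W ⇒ L
Every other cell has at least one move into one of the L cells above, so it is W.
L cells per row: a=0: 2, a=1: 2, a=2: 2, a=3: 2, a=4: 2, a=5: 2; total 12.

12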